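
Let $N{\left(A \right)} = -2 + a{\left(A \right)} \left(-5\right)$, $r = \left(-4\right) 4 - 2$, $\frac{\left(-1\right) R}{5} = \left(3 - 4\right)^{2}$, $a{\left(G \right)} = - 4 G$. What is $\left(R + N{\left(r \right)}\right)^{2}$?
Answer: $134689$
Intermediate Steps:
$R = -5$ ($R = - 5 \left(3 - 4\right)^{2} = - 5 \left(-1\right)^{2} = \left(-5\right) 1 = -5$)
$r = -18$ ($r = -16 - 2 = -18$)
$N{\left(A \right)} = -2 + 20 A$ ($N{\left(A \right)} = -2 + - 4 A \left(-5\right) = -2 + 20 A$)
$\left(R + N{\left(r \right)}\right)^{2} = \left(-5 + \left(-2 + 20 \left(-18\right)\right)\right)^{2} = \left(-5 - 362\right)^{2} = \left(-367\right)^{2} = 134689$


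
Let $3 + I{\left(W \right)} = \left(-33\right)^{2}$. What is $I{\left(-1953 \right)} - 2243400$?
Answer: $-2242314$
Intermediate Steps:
$I{\left(W \right)} = 1086$ ($I{\left(W \right)} = -3 + \left(-33\right)^{2} = -3 + 1089 = 1086$)
$I{\left(-1953 \right)} - 2243400 = 1086 - 2243400 = -2242314$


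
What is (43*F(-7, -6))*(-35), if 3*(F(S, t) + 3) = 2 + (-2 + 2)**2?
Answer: 10535/3 ≈ 3511.7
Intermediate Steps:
F(S, t) = -7/3 (F(S, t) = -3 + (2 + (-2 + 2)**2)/3 = -3 + (2 + 0**2)/3 = -3 + (2 + 0)/3 = -3 + (1/3)*2 = -3 + 2/3 = -7/3)
(43*F(-7, -6))*(-35) = (43*(-7/3))*(-35) = -301/3*(-35) = 10535/3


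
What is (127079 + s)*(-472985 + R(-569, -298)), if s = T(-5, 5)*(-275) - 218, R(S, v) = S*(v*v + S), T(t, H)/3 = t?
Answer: -6638200198200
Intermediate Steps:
T(t, H) = 3*t
R(S, v) = S*(S + v²) (R(S, v) = S*(v² + S) = S*(S + v²))
s = 3907 (s = (3*(-5))*(-275) - 218 = -15*(-275) - 218 = 4125 - 218 = 3907)
(127079 + s)*(-472985 + R(-569, -298)) = (127079 + 3907)*(-472985 - 569*(-569 + (-298)²)) = 130986*(-472985 - 569*(-569 + 88804)) = 130986*(-472985 - 569*88235) = 130986*(-472985 - 50205715) = 130986*(-50678700) = -6638200198200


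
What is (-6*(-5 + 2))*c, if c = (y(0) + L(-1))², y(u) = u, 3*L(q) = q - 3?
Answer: 32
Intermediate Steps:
L(q) = -1 + q/3 (L(q) = (q - 3)/3 = (-3 + q)/3 = -1 + q/3)
c = 16/9 (c = (0 + (-1 + (⅓)*(-1)))² = (0 + (-1 - ⅓))² = (0 - 4/3)² = (-4/3)² = 16/9 ≈ 1.7778)
(-6*(-5 + 2))*c = -6*(-5 + 2)*(16/9) = -(-18)*(16/9) = -6*(-3)*(16/9) = 18*(16/9) = 32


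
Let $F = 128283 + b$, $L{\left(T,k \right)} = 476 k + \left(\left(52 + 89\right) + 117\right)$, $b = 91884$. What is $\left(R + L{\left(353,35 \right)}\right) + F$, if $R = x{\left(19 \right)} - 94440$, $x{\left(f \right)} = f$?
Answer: $142664$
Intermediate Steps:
$L{\left(T,k \right)} = 258 + 476 k$ ($L{\left(T,k \right)} = 476 k + \left(141 + 117\right) = 476 k + 258 = 258 + 476 k$)
$F = 220167$ ($F = 128283 + 91884 = 220167$)
$R = -94421$ ($R = 19 - 94440 = -94421$)
$\left(R + L{\left(353,35 \right)}\right) + F = \left(-94421 + \left(258 + 476 \cdot 35\right)\right) + 220167 = \left(-94421 + \left(258 + 16660\right)\right) + 220167 = \left(-94421 + 16918\right) + 220167 = -77503 + 220167 = 142664$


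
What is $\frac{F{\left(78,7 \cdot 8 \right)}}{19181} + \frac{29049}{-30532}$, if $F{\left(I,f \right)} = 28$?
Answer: $- \frac{556333973}{585634292} \approx -0.94997$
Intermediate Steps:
$\frac{F{\left(78,7 \cdot 8 \right)}}{19181} + \frac{29049}{-30532} = \frac{28}{19181} + \frac{29049}{-30532} = 28 \cdot \frac{1}{19181} + 29049 \left(- \frac{1}{30532}\right) = \frac{28}{19181} - \frac{29049}{30532} = - \frac{556333973}{585634292}$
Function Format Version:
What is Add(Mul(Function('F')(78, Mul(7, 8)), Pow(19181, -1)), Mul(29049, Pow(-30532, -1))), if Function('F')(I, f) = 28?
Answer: Rational(-556333973, 585634292) ≈ -0.94997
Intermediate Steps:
Add(Mul(Function('F')(78, Mul(7, 8)), Pow(19181, -1)), Mul(29049, Pow(-30532, -1))) = Add(Mul(28, Pow(19181, -1)), Mul(29049, Pow(-30532, -1))) = Add(Mul(28, Rational(1, 19181)), Mul(29049, Rational(-1, 30532))) = Add(Rational(28, 19181), Rational(-29049, 30532)) = Rational(-556333973, 585634292)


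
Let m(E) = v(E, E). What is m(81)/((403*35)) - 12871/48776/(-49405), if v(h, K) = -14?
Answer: -73748023/74703126680 ≈ -0.00098721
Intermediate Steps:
m(E) = -14
m(81)/((403*35)) - 12871/48776/(-49405) = -14/(403*35) - 12871/48776/(-49405) = -14/14105 - 12871*1/48776*(-1/49405) = -14*1/14105 - 12871/48776*(-1/49405) = -2/2015 + 12871/2409778280 = -73748023/74703126680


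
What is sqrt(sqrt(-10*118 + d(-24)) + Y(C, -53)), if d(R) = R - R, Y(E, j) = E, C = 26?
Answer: sqrt(26 + 2*I*sqrt(295)) ≈ 5.8771 + 2.9224*I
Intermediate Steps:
d(R) = 0
sqrt(sqrt(-10*118 + d(-24)) + Y(C, -53)) = sqrt(sqrt(-10*118 + 0) + 26) = sqrt(sqrt(-1180 + 0) + 26) = sqrt(sqrt(-1180) + 26) = sqrt(2*I*sqrt(295) + 26) = sqrt(26 + 2*I*sqrt(295))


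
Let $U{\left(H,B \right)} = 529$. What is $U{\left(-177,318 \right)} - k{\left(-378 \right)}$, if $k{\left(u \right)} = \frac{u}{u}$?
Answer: $528$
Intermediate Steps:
$k{\left(u \right)} = 1$
$U{\left(-177,318 \right)} - k{\left(-378 \right)} = 529 - 1 = 528$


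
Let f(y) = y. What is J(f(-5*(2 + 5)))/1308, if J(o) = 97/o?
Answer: -97/45780 ≈ -0.0021188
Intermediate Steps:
J(f(-5*(2 + 5)))/1308 = (97/((-5*(2 + 5))))/1308 = (97/((-5*7)))*(1/1308) = (97/(-35))*(1/1308) = (97*(-1/35))*(1/1308) = -97/35*1/1308 = -97/45780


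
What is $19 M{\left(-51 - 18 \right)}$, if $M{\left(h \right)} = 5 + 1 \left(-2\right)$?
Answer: $57$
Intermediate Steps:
$M{\left(h \right)} = 3$ ($M{\left(h \right)} = 5 - 2 = 3$)
$19 M{\left(-51 - 18 \right)} = 19 \cdot 3 = 57$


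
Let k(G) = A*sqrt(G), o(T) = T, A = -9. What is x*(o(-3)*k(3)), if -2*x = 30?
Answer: -405*sqrt(3) ≈ -701.48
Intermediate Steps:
x = -15 (x = -1/2*30 = -15)
k(G) = -9*sqrt(G)
x*(o(-3)*k(3)) = -(-45)*(-9*sqrt(3)) = -405*sqrt(3)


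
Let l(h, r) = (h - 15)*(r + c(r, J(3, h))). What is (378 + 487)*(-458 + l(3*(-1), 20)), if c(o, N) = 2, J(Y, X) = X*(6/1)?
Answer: -738710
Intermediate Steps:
J(Y, X) = 6*X (J(Y, X) = X*(6*1) = X*6 = 6*X)
l(h, r) = (-15 + h)*(2 + r) (l(h, r) = (h - 15)*(r + 2) = (-15 + h)*(2 + r))
(378 + 487)*(-458 + l(3*(-1), 20)) = (378 + 487)*(-458 + (-30 - 15*20 + 2*(3*(-1)) + (3*(-1))*20)) = 865*(-458 + (-30 - 300 + 2*(-3) - 3*20)) = 865*(-458 + (-30 - 300 - 6 - 60)) = 865*(-458 - 396) = 865*(-854) = -738710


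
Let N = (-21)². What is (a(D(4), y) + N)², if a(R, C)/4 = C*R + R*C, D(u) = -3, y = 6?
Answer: 88209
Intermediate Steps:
a(R, C) = 8*C*R (a(R, C) = 4*(C*R + R*C) = 4*(C*R + C*R) = 4*(2*C*R) = 8*C*R)
N = 441
(a(D(4), y) + N)² = (8*6*(-3) + 441)² = (-144 + 441)² = 297² = 88209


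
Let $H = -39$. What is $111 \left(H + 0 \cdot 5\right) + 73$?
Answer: $-4256$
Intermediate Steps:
$111 \left(H + 0 \cdot 5\right) + 73 = 111 \left(-39 + 0 \cdot 5\right) + 73 = 111 \left(-39 + 0\right) + 73 = 111 \left(-39\right) + 73 = -4329 + 73 = -4256$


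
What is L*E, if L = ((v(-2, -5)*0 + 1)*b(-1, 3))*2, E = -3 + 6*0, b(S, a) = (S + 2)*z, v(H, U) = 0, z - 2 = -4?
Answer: 12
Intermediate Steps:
z = -2 (z = 2 - 4 = -2)
b(S, a) = -4 - 2*S (b(S, a) = (S + 2)*(-2) = (2 + S)*(-2) = -4 - 2*S)
E = -3 (E = -3 + 0 = -3)
L = -4 (L = ((0*0 + 1)*(-4 - 2*(-1)))*2 = ((0 + 1)*(-4 + 2))*2 = (1*(-2))*2 = -2*2 = -4)
L*E = -4*(-3) = 12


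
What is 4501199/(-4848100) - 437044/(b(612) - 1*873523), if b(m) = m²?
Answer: -127170759421/2419100089900 ≈ -0.052569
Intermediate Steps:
4501199/(-4848100) - 437044/(b(612) - 1*873523) = 4501199/(-4848100) - 437044/(612² - 1*873523) = 4501199*(-1/4848100) - 437044/(374544 - 873523) = -4501199/4848100 - 437044/(-498979) = -4501199/4848100 - 437044*(-1/498979) = -4501199/4848100 + 437044/498979 = -127170759421/2419100089900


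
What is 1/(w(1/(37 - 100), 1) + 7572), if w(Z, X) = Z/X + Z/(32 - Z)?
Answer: 127071/962179532 ≈ 0.00013207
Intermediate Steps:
1/(w(1/(37 - 100), 1) + 7572) = 1/((-32 + 1/(37 - 100) - 1*1)/((37 - 100)*1*(-32 + 1/(37 - 100))) + 7572) = 1/(1*(-32 + 1/(-63) - 1)/(-63*(-32 + 1/(-63))) + 7572) = 1/(-1/63*1*(-32 - 1/63 - 1)/(-32 - 1/63) + 7572) = 1/(-1/63*1*(-2080/63)/(-2017/63) + 7572) = 1/(-1/63*1*(-63/2017)*(-2080/63) + 7572) = 1/(-2080/127071 + 7572) = 1/(962179532/127071) = 127071/962179532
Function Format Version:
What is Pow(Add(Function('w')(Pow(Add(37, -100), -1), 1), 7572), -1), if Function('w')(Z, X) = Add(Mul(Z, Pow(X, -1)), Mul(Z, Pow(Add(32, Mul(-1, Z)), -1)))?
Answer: Rational(127071, 962179532) ≈ 0.00013207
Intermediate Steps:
Pow(Add(Function('w')(Pow(Add(37, -100), -1), 1), 7572), -1) = Pow(Add(Mul(Pow(Add(37, -100), -1), Pow(1, -1), Pow(Add(-32, Pow(Add(37, -100), -1)), -1), Add(-32, Pow(Add(37, -100), -1), Mul(-1, 1))), 7572), -1) = Pow(Add(Mul(Pow(-63, -1), 1, Pow(Add(-32, Pow(-63, -1)), -1), Add(-32, Pow(-63, -1), -1)), 7572), -1) = Pow(Add(Mul(Rational(-1, 63), 1, Pow(Add(-32, Rational(-1, 63)), -1), Add(-32, Rational(-1, 63), -1)), 7572), -1) = Pow(Add(Mul(Rational(-1, 63), 1, Pow(Rational(-2017, 63), -1), Rational(-2080, 63)), 7572), -1) = Pow(Add(Mul(Rational(-1, 63), 1, Rational(-63, 2017), Rational(-2080, 63)), 7572), -1) = Pow(Add(Rational(-2080, 127071), 7572), -1) = Pow(Rational(962179532, 127071), -1) = Rational(127071, 962179532)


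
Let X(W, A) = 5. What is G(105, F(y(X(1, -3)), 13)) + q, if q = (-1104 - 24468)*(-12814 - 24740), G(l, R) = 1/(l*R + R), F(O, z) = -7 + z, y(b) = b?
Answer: 610770444769/636 ≈ 9.6033e+8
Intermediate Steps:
G(l, R) = 1/(R + R*l) (G(l, R) = 1/(R*l + R) = 1/(R + R*l))
q = 960330888 (q = -25572*(-37554) = 960330888)
G(105, F(y(X(1, -3)), 13)) + q = 1/((-7 + 13)*(1 + 105)) + 960330888 = 1/(6*106) + 960330888 = (1/6)*(1/106) + 960330888 = 1/636 + 960330888 = 610770444769/636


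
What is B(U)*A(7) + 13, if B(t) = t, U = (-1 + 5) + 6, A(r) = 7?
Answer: 83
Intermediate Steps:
U = 10 (U = 4 + 6 = 10)
B(U)*A(7) + 13 = 10*7 + 13 = 70 + 13 = 83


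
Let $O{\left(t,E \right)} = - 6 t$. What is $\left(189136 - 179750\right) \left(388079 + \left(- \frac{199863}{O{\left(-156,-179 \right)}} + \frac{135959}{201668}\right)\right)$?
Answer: $\frac{734174701422007}{201668} \approx 3.6405 \cdot 10^{9}$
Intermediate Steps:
$\left(189136 - 179750\right) \left(388079 + \left(- \frac{199863}{O{\left(-156,-179 \right)}} + \frac{135959}{201668}\right)\right) = \left(189136 - 179750\right) \left(388079 + \left(- \frac{199863}{\left(-6\right) \left(-156\right)} + \frac{135959}{201668}\right)\right) = 9386 \left(388079 + \left(- \frac{199863}{936} + 135959 \cdot \frac{1}{201668}\right)\right) = 9386 \left(388079 + \left(\left(-199863\right) \frac{1}{936} + \frac{135959}{201668}\right)\right) = 9386 \left(388079 + \left(- \frac{22207}{104} + \frac{135959}{201668}\right)\right) = 9386 \left(388079 - \frac{1116075385}{5243368}\right) = 9386 \cdot \frac{2033724934687}{5243368} = \frac{734174701422007}{201668}$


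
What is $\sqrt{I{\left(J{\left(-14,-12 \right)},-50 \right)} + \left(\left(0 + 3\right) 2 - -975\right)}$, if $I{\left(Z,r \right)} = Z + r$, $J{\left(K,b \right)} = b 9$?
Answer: $\sqrt{823} \approx 28.688$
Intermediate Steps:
$J{\left(K,b \right)} = 9 b$
$\sqrt{I{\left(J{\left(-14,-12 \right)},-50 \right)} + \left(\left(0 + 3\right) 2 - -975\right)} = \sqrt{\left(9 \left(-12\right) - 50\right) + \left(\left(0 + 3\right) 2 - -975\right)} = \sqrt{\left(-108 - 50\right) + \left(3 \cdot 2 + 975\right)} = \sqrt{-158 + \left(6 + 975\right)} = \sqrt{-158 + 981} = \sqrt{823}$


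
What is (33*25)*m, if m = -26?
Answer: -21450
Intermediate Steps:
(33*25)*m = (33*25)*(-26) = 825*(-26) = -21450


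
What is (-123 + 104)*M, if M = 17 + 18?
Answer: -665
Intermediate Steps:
M = 35
(-123 + 104)*M = (-123 + 104)*35 = -19*35 = -665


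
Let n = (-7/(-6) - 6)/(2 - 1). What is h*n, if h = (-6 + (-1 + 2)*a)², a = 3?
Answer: -87/2 ≈ -43.500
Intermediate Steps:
n = -29/6 (n = (-7*(-⅙) - 6)/1 = (7/6 - 6)*1 = -29/6*1 = -29/6 ≈ -4.8333)
h = 9 (h = (-6 + (-1 + 2)*3)² = (-6 + 1*3)² = (-6 + 3)² = (-3)² = 9)
h*n = 9*(-29/6) = -87/2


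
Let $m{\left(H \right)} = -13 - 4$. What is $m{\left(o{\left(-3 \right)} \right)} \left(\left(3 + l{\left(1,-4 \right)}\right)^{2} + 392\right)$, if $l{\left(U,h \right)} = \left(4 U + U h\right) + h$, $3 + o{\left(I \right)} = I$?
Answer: $-6681$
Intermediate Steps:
$o{\left(I \right)} = -3 + I$
$m{\left(H \right)} = -17$
$l{\left(U,h \right)} = h + 4 U + U h$
$m{\left(o{\left(-3 \right)} \right)} \left(\left(3 + l{\left(1,-4 \right)}\right)^{2} + 392\right) = - 17 \left(\left(3 + \left(-4 + 4 \cdot 1 + 1 \left(-4\right)\right)\right)^{2} + 392\right) = - 17 \left(\left(3 - 4\right)^{2} + 392\right) = - 17 \left(\left(-1\right)^{2} + 392\right) = - 17 \left(1 + 392\right) = \left(-17\right) 393 = -6681$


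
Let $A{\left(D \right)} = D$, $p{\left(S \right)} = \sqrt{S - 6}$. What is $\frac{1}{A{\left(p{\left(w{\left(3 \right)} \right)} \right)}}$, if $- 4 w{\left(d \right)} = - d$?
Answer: $- \frac{2 i \sqrt{21}}{21} \approx - 0.43644 i$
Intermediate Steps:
$w{\left(d \right)} = \frac{d}{4}$ ($w{\left(d \right)} = - \frac{\left(-1\right) d}{4} = \frac{d}{4}$)
$p{\left(S \right)} = \sqrt{-6 + S}$
$\frac{1}{A{\left(p{\left(w{\left(3 \right)} \right)} \right)}} = \frac{1}{\sqrt{-6 + \frac{1}{4} \cdot 3}} = \frac{1}{\sqrt{-6 + \frac{3}{4}}} = \frac{1}{\sqrt{- \frac{21}{4}}} = \frac{1}{\frac{1}{2} i \sqrt{21}} = - \frac{2 i \sqrt{21}}{21}$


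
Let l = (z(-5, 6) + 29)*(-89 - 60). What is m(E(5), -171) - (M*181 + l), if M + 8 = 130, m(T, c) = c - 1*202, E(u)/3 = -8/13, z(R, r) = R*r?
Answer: -22604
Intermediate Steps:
E(u) = -24/13 (E(u) = 3*(-8/13) = -24/13)
l = 149 (l = (-5*6 + 29)*(-89 - 60) = (-30 + 29)*(-149) = -1*(-149) = 149)
m(T, c) = -202 + c (m(T, c) = c - 202 = -202 + c)
M = 122 (M = -8 + 130 = 122)
m(E(5), -171) - (M*181 + l) = (-202 - 171) - (122*181 + 149) = -373 - (22082 + 149) = -373 - 1*22231 = -373 - 22231 = -22604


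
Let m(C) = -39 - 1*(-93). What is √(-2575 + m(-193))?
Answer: I*√2521 ≈ 50.21*I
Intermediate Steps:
m(C) = 54 (m(C) = -39 + 93 = 54)
√(-2575 + m(-193)) = √(-2575 + 54) = √(-2521) = I*√2521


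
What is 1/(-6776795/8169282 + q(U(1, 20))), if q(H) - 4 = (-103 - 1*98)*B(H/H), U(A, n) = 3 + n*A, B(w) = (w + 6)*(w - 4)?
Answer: 480546/2029908215 ≈ 0.00023673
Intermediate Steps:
B(w) = (-4 + w)*(6 + w) (B(w) = (6 + w)*(-4 + w) = (-4 + w)*(6 + w))
U(A, n) = 3 + A*n
q(H) = 4225 (q(H) = 4 + (-103 - 1*98)*(-24 + (H/H)² + 2*(H/H)) = 4 + (-103 - 98)*(-24 + 1² + 2*1) = 4 - 201*(-24 + 1 + 2) = 4 - 201*(-21) = 4 + 4221 = 4225)
1/(-6776795/8169282 + q(U(1, 20))) = 1/(-6776795/8169282 + 4225) = 1/(-6776795*1/8169282 + 4225) = 1/(-398635/480546 + 4225) = 1/(2029908215/480546) = 480546/2029908215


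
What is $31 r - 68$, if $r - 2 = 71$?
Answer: $2195$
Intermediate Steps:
$r = 73$ ($r = 2 + 71 = 73$)
$31 r - 68 = 31 \cdot 73 - 68 = 2263 - 68 = 2195$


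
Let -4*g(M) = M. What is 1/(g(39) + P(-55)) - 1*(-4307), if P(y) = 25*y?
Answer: 23856469/5539 ≈ 4307.0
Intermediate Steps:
g(M) = -M/4
1/(g(39) + P(-55)) - 1*(-4307) = 1/(-1/4*39 + 25*(-55)) - 1*(-4307) = 1/(-39/4 - 1375) + 4307 = 1/(-5539/4) + 4307 = -4/5539 + 4307 = 23856469/5539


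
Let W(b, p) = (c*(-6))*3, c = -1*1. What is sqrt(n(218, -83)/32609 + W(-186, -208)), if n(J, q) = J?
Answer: 2*sqrt(4786838155)/32609 ≈ 4.2434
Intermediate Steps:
c = -1
W(b, p) = 18 (W(b, p) = -1*(-6)*3 = 6*3 = 18)
sqrt(n(218, -83)/32609 + W(-186, -208)) = sqrt(218/32609 + 18) = sqrt(587180/32609) = 2*sqrt(4786838155)/32609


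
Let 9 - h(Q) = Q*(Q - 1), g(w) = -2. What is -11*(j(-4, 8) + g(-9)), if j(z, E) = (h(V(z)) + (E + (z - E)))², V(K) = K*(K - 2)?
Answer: -3291277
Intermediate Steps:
V(K) = K*(-2 + K)
h(Q) = 9 - Q*(-1 + Q) (h(Q) = 9 - Q*(Q - 1) = 9 - Q*(-1 + Q))
j(z, E) = (9 + z + z*(-2 + z) - z²*(-2 + z)²)² (j(z, E) = ((9 + z*(-2 + z) - (z*(-2 + z))²) + (E + (z - E)))² = ((9 + z*(-2 + z) - z²*(-2 + z)²) + z)² = (9 + z + z*(-2 + z) - z²*(-2 + z)²)²)
-11*(j(-4, 8) + g(-9)) = -11*((9 + (-4)² - 1*(-4) - 1*(-4)²*(-2 - 4)²)² - 2) = -11*((9 + 16 + 4 - 1*16*(-6)²)² - 2) = -11*((9 + 16 + 4 - 1*16*36)² - 2) = -11*((9 + 16 + 4 - 576)² - 2) = -11*((-547)² - 2) = -11*(299209 - 2) = -11*299207 = -3291277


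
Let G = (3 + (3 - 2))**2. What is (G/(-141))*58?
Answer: -928/141 ≈ -6.5816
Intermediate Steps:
G = 16 (G = (3 + 1)**2 = 4**2 = 16)
(G/(-141))*58 = (16/(-141))*58 = (16*(-1/141))*58 = -16/141*58 = -928/141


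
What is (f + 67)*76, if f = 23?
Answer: 6840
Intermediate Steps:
(f + 67)*76 = (23 + 67)*76 = 90*76 = 6840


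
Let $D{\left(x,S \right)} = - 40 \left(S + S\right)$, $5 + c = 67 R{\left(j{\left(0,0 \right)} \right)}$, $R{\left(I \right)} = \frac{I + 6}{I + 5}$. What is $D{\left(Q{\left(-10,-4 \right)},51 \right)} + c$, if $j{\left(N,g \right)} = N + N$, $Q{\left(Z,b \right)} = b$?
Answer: $- \frac{20023}{5} \approx -4004.6$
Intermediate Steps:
$j{\left(N,g \right)} = 2 N$
$R{\left(I \right)} = \frac{6 + I}{5 + I}$
$c = \frac{377}{5}$ ($c = -5 + 67 \frac{6 + 2 \cdot 0}{5 + 2 \cdot 0} = -5 + 67 \frac{6 + 0}{5 + 0} = -5 + 67 \cdot \frac{1}{5} \cdot 6 = -5 + 67 \cdot \frac{6}{5} = -5 + \frac{402}{5} = \frac{377}{5} \approx 75.4$)
$D{\left(x,S \right)} = - 80 S$ ($D{\left(x,S \right)} = - 40 \cdot 2 S = - 80 S$)
$D{\left(Q{\left(-10,-4 \right)},51 \right)} + c = \left(-80\right) 51 + \frac{377}{5} = -4080 + \frac{377}{5} = - \frac{20023}{5}$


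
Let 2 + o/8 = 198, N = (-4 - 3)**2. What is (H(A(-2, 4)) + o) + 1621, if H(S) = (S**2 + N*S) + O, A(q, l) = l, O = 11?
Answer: 3412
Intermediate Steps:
N = 49 (N = (-7)**2 = 49)
o = 1568 (o = -16 + 8*198 = -16 + 1584 = 1568)
H(S) = 11 + S**2 + 49*S (H(S) = (S**2 + 49*S) + 11 = 11 + S**2 + 49*S)
(H(A(-2, 4)) + o) + 1621 = ((11 + 4**2 + 49*4) + 1568) + 1621 = ((11 + 16 + 196) + 1568) + 1621 = (223 + 1568) + 1621 = 1791 + 1621 = 3412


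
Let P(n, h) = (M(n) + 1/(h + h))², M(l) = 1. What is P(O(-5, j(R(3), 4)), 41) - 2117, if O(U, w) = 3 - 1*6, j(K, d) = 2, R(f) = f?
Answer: -14227819/6724 ≈ -2116.0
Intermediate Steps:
O(U, w) = -3 (O(U, w) = 3 - 6 = -3)
P(n, h) = (1 + 1/(2*h))² (P(n, h) = (1 + 1/(h + h))² = (1 + 1/(2*h))²)
P(O(-5, j(R(3), 4)), 41) - 2117 = (¼)*(1 + 2*41)²/41² - 2117 = (¼)*(1/1681)*(1 + 82)² - 2117 = (¼)*(1/1681)*83² - 2117 = (¼)*(1/1681)*6889 - 2117 = 6889/6724 - 2117 = -14227819/6724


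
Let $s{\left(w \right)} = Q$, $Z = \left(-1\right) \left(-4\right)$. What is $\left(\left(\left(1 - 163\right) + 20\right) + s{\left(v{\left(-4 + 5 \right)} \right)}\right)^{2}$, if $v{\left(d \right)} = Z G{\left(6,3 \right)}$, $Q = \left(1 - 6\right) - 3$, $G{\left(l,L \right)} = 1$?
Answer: $22500$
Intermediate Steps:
$Z = 4$
$Q = -8$ ($Q = -5 - 3 = -8$)
$v{\left(d \right)} = 4$ ($v{\left(d \right)} = 4 \cdot 1 = 4$)
$s{\left(w \right)} = -8$
$\left(\left(\left(1 - 163\right) + 20\right) + s{\left(v{\left(-4 + 5 \right)} \right)}\right)^{2} = \left(\left(\left(1 - 163\right) + 20\right) - 8\right)^{2} = \left(\left(-162 + 20\right) - 8\right)^{2} = \left(-142 - 8\right)^{2} = \left(-150\right)^{2} = 22500$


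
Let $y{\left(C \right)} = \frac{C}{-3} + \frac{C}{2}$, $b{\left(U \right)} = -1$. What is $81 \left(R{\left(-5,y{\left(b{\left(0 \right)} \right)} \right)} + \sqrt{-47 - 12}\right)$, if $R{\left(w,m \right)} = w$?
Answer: $-405 + 81 i \sqrt{59} \approx -405.0 + 622.17 i$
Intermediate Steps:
$y{\left(C \right)} = \frac{C}{6}$ ($y{\left(C \right)} = C \left(- \frac{1}{3}\right) + C \frac{1}{2} = - \frac{C}{3} + \frac{C}{2} = \frac{C}{6}$)
$81 \left(R{\left(-5,y{\left(b{\left(0 \right)} \right)} \right)} + \sqrt{-47 - 12}\right) = 81 \left(-5 + \sqrt{-47 - 12}\right) = 81 \left(-5 + \sqrt{-59}\right) = 81 \left(-5 + i \sqrt{59}\right) = -405 + 81 i \sqrt{59}$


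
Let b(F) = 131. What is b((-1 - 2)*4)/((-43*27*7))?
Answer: -131/8127 ≈ -0.016119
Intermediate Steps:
b((-1 - 2)*4)/((-43*27*7)) = 131/((-43*27*7)) = 131/((-1161*7)) = 131/(-8127) = 131*(-1/8127) = -131/8127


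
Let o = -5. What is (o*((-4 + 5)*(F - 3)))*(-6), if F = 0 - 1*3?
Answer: -180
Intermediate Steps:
F = -3 (F = 0 - 3 = -3)
(o*((-4 + 5)*(F - 3)))*(-6) = -5*(-4 + 5)*(-3 - 3)*(-6) = -5*(-6)*(-6) = 30*(-6) = -180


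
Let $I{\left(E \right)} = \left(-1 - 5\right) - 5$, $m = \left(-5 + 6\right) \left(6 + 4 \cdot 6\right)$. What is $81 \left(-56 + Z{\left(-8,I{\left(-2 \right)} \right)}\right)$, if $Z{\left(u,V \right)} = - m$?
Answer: $-6966$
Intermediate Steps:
$m = 30$ ($m = 1 \left(6 + 24\right) = 1 \cdot 30 = 30$)
$I{\left(E \right)} = -11$ ($I{\left(E \right)} = -6 - 5 = -11$)
$Z{\left(u,V \right)} = -30$ ($Z{\left(u,V \right)} = \left(-1\right) 30 = -30$)
$81 \left(-56 + Z{\left(-8,I{\left(-2 \right)} \right)}\right) = 81 \left(-56 - 30\right) = 81 \left(-86\right) = -6966$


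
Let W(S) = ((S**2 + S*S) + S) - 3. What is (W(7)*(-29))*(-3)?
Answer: 8874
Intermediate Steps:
W(S) = -3 + S + 2*S**2 (W(S) = ((S**2 + S**2) + S) - 3 = (2*S**2 + S) - 3 = (S + 2*S**2) - 3 = -3 + S + 2*S**2)
(W(7)*(-29))*(-3) = ((-3 + 7 + 2*7**2)*(-29))*(-3) = ((-3 + 7 + 2*49)*(-29))*(-3) = ((-3 + 7 + 98)*(-29))*(-3) = (102*(-29))*(-3) = -2958*(-3) = 8874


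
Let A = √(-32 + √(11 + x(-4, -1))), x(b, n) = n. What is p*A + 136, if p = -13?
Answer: 136 - 13*√(-32 + √10) ≈ 136.0 - 69.811*I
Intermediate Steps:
A = √(-32 + √10) (A = √(-32 + √(11 - 1)) = √(-32 + √10) ≈ 5.3701*I)
p*A + 136 = -13*√(-32 + √10) + 136 = 136 - 13*√(-32 + √10)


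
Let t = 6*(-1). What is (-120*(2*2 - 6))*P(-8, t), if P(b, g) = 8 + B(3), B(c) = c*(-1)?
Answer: 1200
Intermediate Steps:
B(c) = -c
t = -6
P(b, g) = 5 (P(b, g) = 8 - 1*3 = 8 - 3 = 5)
(-120*(2*2 - 6))*P(-8, t) = -120*(2*2 - 6)*5 = -120*(4 - 6)*5 = -120*(-2)*5 = 240*5 = 1200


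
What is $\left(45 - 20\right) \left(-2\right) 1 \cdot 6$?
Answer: $-300$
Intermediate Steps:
$\left(45 - 20\right) \left(-2\right) 1 \cdot 6 = 25 \left(\left(-2\right) 6\right) = 25 \left(-12\right) = -300$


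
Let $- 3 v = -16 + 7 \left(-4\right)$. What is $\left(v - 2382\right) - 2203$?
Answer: $- \frac{13711}{3} \approx -4570.3$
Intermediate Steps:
$v = \frac{44}{3}$ ($v = - \frac{-16 + 7 \left(-4\right)}{3} = - \frac{-16 - 28}{3} = \left(- \frac{1}{3}\right) \left(-44\right) = \frac{44}{3} \approx 14.667$)
$\left(v - 2382\right) - 2203 = \left(\frac{44}{3} - 2382\right) - 2203 = - \frac{7102}{3} - 2203 = - \frac{13711}{3}$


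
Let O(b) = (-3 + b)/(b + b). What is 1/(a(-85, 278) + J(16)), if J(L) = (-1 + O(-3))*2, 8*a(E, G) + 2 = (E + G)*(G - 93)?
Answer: 8/35703 ≈ 0.00022407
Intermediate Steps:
O(b) = (-3 + b)/(2*b) (O(b) = (-3 + b)/((2*b)) = (-3 + b)*(1/(2*b)) = (-3 + b)/(2*b))
a(E, G) = -1/4 + (-93 + G)*(E + G)/8 (a(E, G) = -1/4 + ((E + G)*(G - 93))/8 = -1/4 + ((E + G)*(-93 + G))/8 = -1/4 + ((-93 + G)*(E + G))/8 = -1/4 + (-93 + G)*(E + G)/8)
J(L) = 0 (J(L) = (-1 + (1/2)*(-3 - 3)/(-3))*2 = (-1 + (1/2)*(-1/3)*(-6))*2 = (-1 + 1)*2 = 0*2 = 0)
1/(a(-85, 278) + J(16)) = 1/((-1/4 - 93/8*(-85) - 93/8*278 + (1/8)*278**2 + (1/8)*(-85)*278) + 0) = 1/((-1/4 + 7905/8 - 12927/4 + (1/8)*77284 - 11815/4) + 0) = 1/((-1/4 + 7905/8 - 12927/4 + 19321/2 - 11815/4) + 0) = 1/(35703/8 + 0) = 1/(35703/8) = 8/35703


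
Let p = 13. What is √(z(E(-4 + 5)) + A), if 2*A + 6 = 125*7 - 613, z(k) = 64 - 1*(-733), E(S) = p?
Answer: 5*√37 ≈ 30.414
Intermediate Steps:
E(S) = 13
z(k) = 797 (z(k) = 64 + 733 = 797)
A = 128 (A = -3 + (125*7 - 613)/2 = -3 + (875 - 613)/2 = -3 + (½)*262 = -3 + 131 = 128)
√(z(E(-4 + 5)) + A) = √(797 + 128) = √925 = 5*√37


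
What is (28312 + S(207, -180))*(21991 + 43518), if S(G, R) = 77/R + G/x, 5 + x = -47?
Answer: 1084825174969/585 ≈ 1.8544e+9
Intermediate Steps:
x = -52 (x = -5 - 47 = -52)
S(G, R) = 77/R - G/52 (S(G, R) = 77/R + G/(-52) = 77/R + G*(-1/52) = 77/R - G/52)
(28312 + S(207, -180))*(21991 + 43518) = (28312 + (77/(-180) - 1/52*207))*(21991 + 43518) = (28312 + (77*(-1/180) - 207/52))*65509 = (28312 + (-77/180 - 207/52))*65509 = (28312 - 2579/585)*65509 = (16559941/585)*65509 = 1084825174969/585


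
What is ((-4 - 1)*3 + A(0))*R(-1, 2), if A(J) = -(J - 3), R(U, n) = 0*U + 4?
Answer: -48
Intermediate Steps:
R(U, n) = 4 (R(U, n) = 0 + 4 = 4)
A(J) = 3 - J (A(J) = -(-3 + J) = 3 - J)
((-4 - 1)*3 + A(0))*R(-1, 2) = ((-4 - 1)*3 + (3 - 1*0))*4 = (-5*3 + (3 + 0))*4 = (-15 + 3)*4 = -12*4 = -48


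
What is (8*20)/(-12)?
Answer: -40/3 ≈ -13.333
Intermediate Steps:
(8*20)/(-12) = 160*(-1/12) = -40/3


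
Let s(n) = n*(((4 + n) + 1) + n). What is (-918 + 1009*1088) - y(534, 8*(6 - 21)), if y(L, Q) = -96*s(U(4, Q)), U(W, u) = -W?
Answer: 1098026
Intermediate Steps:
s(n) = n*(5 + 2*n) (s(n) = n*((5 + n) + n) = n*(5 + 2*n))
y(L, Q) = -1152 (y(L, Q) = -96*(-1*4)*(5 + 2*(-1*4)) = -(-384)*(5 + 2*(-4)) = -(-384)*(5 - 8) = -(-384)*(-3) = -96*12 = -1152)
(-918 + 1009*1088) - y(534, 8*(6 - 21)) = (-918 + 1009*1088) - 1*(-1152) = (-918 + 1097792) + 1152 = 1096874 + 1152 = 1098026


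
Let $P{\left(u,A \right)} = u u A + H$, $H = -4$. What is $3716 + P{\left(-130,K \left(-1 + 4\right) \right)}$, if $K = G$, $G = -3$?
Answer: $-148388$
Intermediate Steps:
$K = -3$
$P{\left(u,A \right)} = -4 + A u^{2}$ ($P{\left(u,A \right)} = u u A - 4 = u^{2} A - 4 = A u^{2} - 4 = -4 + A u^{2}$)
$3716 + P{\left(-130,K \left(-1 + 4\right) \right)} = 3716 + \left(-4 + - 3 \left(-1 + 4\right) \left(-130\right)^{2}\right) = 3716 + \left(-4 + \left(-3\right) 3 \cdot 16900\right) = 3716 - 152104 = -148388$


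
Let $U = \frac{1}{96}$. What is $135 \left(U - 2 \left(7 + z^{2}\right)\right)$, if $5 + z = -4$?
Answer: $- \frac{760275}{32} \approx -23759.0$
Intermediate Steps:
$z = -9$ ($z = -5 - 4 = -9$)
$U = \frac{1}{96} \approx 0.010417$
$135 \left(U - 2 \left(7 + z^{2}\right)\right) = 135 \left(\frac{1}{96} - 2 \left(7 + \left(-9\right)^{2}\right)\right) = 135 \left(\frac{1}{96} - 2 \left(7 + 81\right)\right) = 135 \left(\frac{1}{96} - 176\right) = 135 \left(- \frac{16895}{96}\right) = - \frac{760275}{32}$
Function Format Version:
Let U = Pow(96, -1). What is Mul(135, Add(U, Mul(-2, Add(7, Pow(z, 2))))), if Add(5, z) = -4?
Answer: Rational(-760275, 32) ≈ -23759.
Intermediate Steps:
z = -9 (z = Add(-5, -4) = -9)
U = Rational(1, 96) ≈ 0.010417
Mul(135, Add(U, Mul(-2, Add(7, Pow(z, 2))))) = Mul(135, Add(Rational(1, 96), Mul(-2, Add(7, Pow(-9, 2))))) = Mul(135, Add(Rational(1, 96), Mul(-2, Add(7, 81)))) = Mul(135, Add(Rational(1, 96), Mul(-2, 88))) = Mul(135, Add(Rational(1, 96), -176)) = Mul(135, Rational(-16895, 96)) = Rational(-760275, 32)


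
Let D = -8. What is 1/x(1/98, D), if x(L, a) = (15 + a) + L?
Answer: 98/687 ≈ 0.14265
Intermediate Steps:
x(L, a) = 15 + L + a
1/x(1/98, D) = 1/(15 + 1/98 - 8) = 1/(687/98) = 98/687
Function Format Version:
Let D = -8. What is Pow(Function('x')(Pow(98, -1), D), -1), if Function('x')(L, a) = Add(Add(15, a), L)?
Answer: Rational(98, 687) ≈ 0.14265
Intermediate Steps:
Function('x')(L, a) = Add(15, L, a)
Pow(Function('x')(Pow(98, -1), D), -1) = Pow(Add(15, Pow(98, -1), -8), -1) = Pow(Add(15, Rational(1, 98), -8), -1) = Pow(Rational(687, 98), -1) = Rational(98, 687)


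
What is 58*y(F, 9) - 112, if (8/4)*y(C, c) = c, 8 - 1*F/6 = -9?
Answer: 149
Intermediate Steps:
F = 102 (F = 48 - 6*(-9) = 48 + 54 = 102)
y(C, c) = c/2
58*y(F, 9) - 112 = 58*((½)*9) - 112 = 58*(9/2) - 112 = 261 - 112 = 149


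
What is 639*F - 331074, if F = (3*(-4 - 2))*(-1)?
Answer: -319572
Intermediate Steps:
F = 18 (F = (3*(-6))*(-1) = -18*(-1) = 18)
639*F - 331074 = 639*18 - 331074 = 11502 - 331074 = -319572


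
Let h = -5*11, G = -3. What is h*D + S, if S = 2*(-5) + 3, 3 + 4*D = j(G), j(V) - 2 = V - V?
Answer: 27/4 ≈ 6.7500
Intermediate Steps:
j(V) = 2 (j(V) = 2 + (V - V) = 2 + 0 = 2)
h = -55
D = -1/4 (D = -3/4 + (1/4)*2 = -3/4 + 1/2 = -1/4 ≈ -0.25000)
S = -7 (S = -10 + 3 = -7)
h*D + S = -55*(-1/4) - 7 = 55/4 - 7 = 27/4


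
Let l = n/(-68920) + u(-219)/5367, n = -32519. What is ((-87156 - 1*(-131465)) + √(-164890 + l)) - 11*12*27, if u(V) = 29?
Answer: 40745 + I*√5640099917593184724270/184946820 ≈ 40745.0 + 406.07*I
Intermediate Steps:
l = 176528153/369893640 (l = -32519/(-68920) + 29/5367 = -32519*(-1/68920) + 29*(1/5367) = 32519/68920 + 29/5367 = 176528153/369893640 ≈ 0.47724)
((-87156 - 1*(-131465)) + √(-164890 + l)) - 11*12*27 = ((-87156 - 1*(-131465)) + √(-164890 + 176528153/369893640)) - 11*12*27 = ((-87156 + 131465) + √(-60991585771447/369893640)) - 132*27 = (44309 + I*√5640099917593184724270/184946820) - 3564 = 40745 + I*√5640099917593184724270/184946820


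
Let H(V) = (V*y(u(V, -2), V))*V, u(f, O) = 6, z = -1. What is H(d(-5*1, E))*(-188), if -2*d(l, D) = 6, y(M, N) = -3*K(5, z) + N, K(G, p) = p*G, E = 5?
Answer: -20304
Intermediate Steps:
K(G, p) = G*p
y(M, N) = 15 + N (y(M, N) = -15*(-1) + N = -3*(-5) + N = 15 + N)
d(l, D) = -3 (d(l, D) = -1/2*6 = -3)
H(V) = V**2*(15 + V) (H(V) = (V*(15 + V))*V = V**2*(15 + V))
H(d(-5*1, E))*(-188) = ((-3)**2*(15 - 3))*(-188) = (9*12)*(-188) = 108*(-188) = -20304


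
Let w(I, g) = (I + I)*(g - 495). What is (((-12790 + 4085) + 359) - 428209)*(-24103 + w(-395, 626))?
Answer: 55701362115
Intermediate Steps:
w(I, g) = 2*I*(-495 + g) (w(I, g) = (2*I)*(-495 + g) = 2*I*(-495 + g))
(((-12790 + 4085) + 359) - 428209)*(-24103 + w(-395, 626)) = (((-12790 + 4085) + 359) - 428209)*(-24103 + 2*(-395)*(-495 + 626)) = ((-8705 + 359) - 428209)*(-24103 + 2*(-395)*131) = (-8346 - 428209)*(-24103 - 103490) = -436555*(-127593) = 55701362115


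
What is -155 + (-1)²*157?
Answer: 2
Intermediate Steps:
-155 + (-1)²*157 = -155 + 1*157 = -155 + 157 = 2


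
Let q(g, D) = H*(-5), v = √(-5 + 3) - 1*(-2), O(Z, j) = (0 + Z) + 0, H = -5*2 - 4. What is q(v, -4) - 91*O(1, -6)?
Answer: -21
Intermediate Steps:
H = -14 (H = -10 - 4 = -14)
O(Z, j) = Z (O(Z, j) = Z + 0 = Z)
v = 2 + I*√2 (v = √(-2) + 2 = I*√2 + 2 = 2 + I*√2 ≈ 2.0 + 1.4142*I)
q(g, D) = 70 (q(g, D) = -14*(-5) = 70)
q(v, -4) - 91*O(1, -6) = 70 - 91*1 = 70 - 91 = -21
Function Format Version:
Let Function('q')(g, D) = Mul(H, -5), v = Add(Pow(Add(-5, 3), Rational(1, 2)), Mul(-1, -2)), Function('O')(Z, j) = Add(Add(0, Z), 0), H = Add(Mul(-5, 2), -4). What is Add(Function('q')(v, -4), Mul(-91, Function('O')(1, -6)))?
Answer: -21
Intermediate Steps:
H = -14 (H = Add(-10, -4) = -14)
Function('O')(Z, j) = Z (Function('O')(Z, j) = Add(Z, 0) = Z)
v = Add(2, Mul(I, Pow(2, Rational(1, 2)))) (v = Add(Pow(-2, Rational(1, 2)), 2) = Add(Mul(I, Pow(2, Rational(1, 2))), 2) = Add(2, Mul(I, Pow(2, Rational(1, 2)))) ≈ Add(2.0000, Mul(1.4142, I)))
Function('q')(g, D) = 70 (Function('q')(g, D) = Mul(-14, -5) = 70)
Add(Function('q')(v, -4), Mul(-91, Function('O')(1, -6))) = Add(70, Mul(-91, 1)) = Add(70, -91) = -21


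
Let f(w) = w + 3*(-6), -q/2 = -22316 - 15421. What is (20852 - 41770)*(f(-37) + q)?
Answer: -1577614642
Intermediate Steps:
q = 75474 (q = -2*(-22316 - 15421) = -2*(-37737) = 75474)
f(w) = -18 + w (f(w) = w - 18 = -18 + w)
(20852 - 41770)*(f(-37) + q) = (20852 - 41770)*((-18 - 37) + 75474) = -20918*(-55 + 75474) = -20918*75419 = -1577614642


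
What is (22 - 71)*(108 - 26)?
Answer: -4018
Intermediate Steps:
(22 - 71)*(108 - 26) = -49*82 = -4018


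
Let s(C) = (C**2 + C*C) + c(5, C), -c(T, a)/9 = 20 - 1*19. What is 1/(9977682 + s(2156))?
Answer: 1/19274345 ≈ 5.1882e-8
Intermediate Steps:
c(T, a) = -9 (c(T, a) = -9*(20 - 1*19) = -9*(20 - 19) = -9*1 = -9)
s(C) = -9 + 2*C**2 (s(C) = (C**2 + C*C) - 9 = (C**2 + C**2) - 9 = 2*C**2 - 9 = -9 + 2*C**2)
1/(9977682 + s(2156)) = 1/(9977682 + (-9 + 2*2156**2)) = 1/(9977682 + (-9 + 2*4648336)) = 1/(9977682 + (-9 + 9296672)) = 1/(9977682 + 9296663) = 1/19274345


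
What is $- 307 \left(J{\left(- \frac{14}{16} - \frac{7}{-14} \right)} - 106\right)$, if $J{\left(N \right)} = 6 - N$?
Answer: $\frac{244679}{8} \approx 30585.0$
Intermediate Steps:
$- 307 \left(J{\left(- \frac{14}{16} - \frac{7}{-14} \right)} - 106\right) = - 307 \left(\left(6 - \left(- \frac{14}{16} - \frac{7}{-14}\right)\right) - 106\right) = - 307 \left(\left(6 - \left(\left(-14\right) \frac{1}{16} - - \frac{1}{2}\right)\right) - 106\right) = - 307 \left(\left(6 - \left(- \frac{7}{8} + \frac{1}{2}\right)\right) - 106\right) = - 307 \left(\left(6 - - \frac{3}{8}\right) - 106\right) = - 307 \left(\left(6 + \frac{3}{8}\right) - 106\right) = - 307 \left(\frac{51}{8} - 106\right) = \left(-307\right) \left(- \frac{797}{8}\right) = \frac{244679}{8}$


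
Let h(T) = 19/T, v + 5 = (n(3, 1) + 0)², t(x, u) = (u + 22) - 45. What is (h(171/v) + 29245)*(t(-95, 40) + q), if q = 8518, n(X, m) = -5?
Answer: 748875125/3 ≈ 2.4963e+8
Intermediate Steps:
t(x, u) = -23 + u (t(x, u) = (22 + u) - 45 = -23 + u)
v = 20 (v = -5 + (-5 + 0)² = -5 + (-5)² = -5 + 25 = 20)
(h(171/v) + 29245)*(t(-95, 40) + q) = (19/((171/20)) + 29245)*((-23 + 40) + 8518) = (19/((171*(1/20))) + 29245)*(17 + 8518) = (19/(171/20) + 29245)*8535 = (19*(20/171) + 29245)*8535 = (20/9 + 29245)*8535 = (263225/9)*8535 = 748875125/3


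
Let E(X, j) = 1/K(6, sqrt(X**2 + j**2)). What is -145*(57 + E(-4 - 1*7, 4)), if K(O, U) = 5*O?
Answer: -49619/6 ≈ -8269.8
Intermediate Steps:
E(X, j) = 1/30 (E(X, j) = 1/(5*6) = 1/30)
-145*(57 + E(-4 - 1*7, 4)) = -145*(57 + 1/30) = -145*1711/30 = -49619/6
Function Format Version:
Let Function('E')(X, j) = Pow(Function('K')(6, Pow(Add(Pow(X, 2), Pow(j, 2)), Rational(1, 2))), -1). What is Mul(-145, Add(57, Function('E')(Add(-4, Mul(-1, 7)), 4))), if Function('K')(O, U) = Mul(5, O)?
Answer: Rational(-49619, 6) ≈ -8269.8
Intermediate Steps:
Function('E')(X, j) = Rational(1, 30) (Function('E')(X, j) = Pow(Mul(5, 6), -1) = Pow(30, -1) = Rational(1, 30))
Mul(-145, Add(57, Function('E')(Add(-4, Mul(-1, 7)), 4))) = Mul(-145, Add(57, Rational(1, 30))) = Mul(-145, Rational(1711, 30)) = Rational(-49619, 6)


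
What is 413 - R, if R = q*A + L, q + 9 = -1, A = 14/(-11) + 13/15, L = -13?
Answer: 13924/33 ≈ 421.94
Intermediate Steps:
A = -67/165 (A = 14*(-1/11) + 13*(1/15) = -14/11 + 13/15 = -67/165 ≈ -0.40606)
q = -10 (q = -9 - 1 = -10)
R = -295/33 (R = -10*(-67/165) - 13 = 134/33 - 13 = -295/33 ≈ -8.9394)
413 - R = 413 - 1*(-295/33) = 413 + 295/33 = 13924/33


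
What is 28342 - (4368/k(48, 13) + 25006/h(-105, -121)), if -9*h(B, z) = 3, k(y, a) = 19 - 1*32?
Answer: 103696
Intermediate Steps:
k(y, a) = -13 (k(y, a) = 19 - 32 = -13)
h(B, z) = -⅓ (h(B, z) = -⅑*3 = -⅓)
28342 - (4368/k(48, 13) + 25006/h(-105, -121)) = 28342 - (4368/(-13) + 25006/(-⅓)) = 28342 - (4368*(-1/13) + 25006*(-3)) = 28342 - (-336 - 75018) = 28342 - 1*(-75354) = 28342 + 75354 = 103696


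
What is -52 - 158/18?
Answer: -547/9 ≈ -60.778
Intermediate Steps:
-52 - 158/18 = -52 + (1/18)*(-158) = -52 - 79/9 = -547/9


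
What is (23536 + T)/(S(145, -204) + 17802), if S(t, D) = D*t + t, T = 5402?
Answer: -28938/11633 ≈ -2.4876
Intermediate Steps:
S(t, D) = t + D*t
(23536 + T)/(S(145, -204) + 17802) = (23536 + 5402)/(145*(1 - 204) + 17802) = 28938/(145*(-203) + 17802) = 28938/(-29435 + 17802) = 28938/(-11633) = 28938*(-1/11633) = -28938/11633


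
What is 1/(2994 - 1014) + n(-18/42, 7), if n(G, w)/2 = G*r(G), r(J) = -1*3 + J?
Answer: 285169/97020 ≈ 2.9393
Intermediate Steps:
r(J) = -3 + J
n(G, w) = 2*G*(-3 + G) (n(G, w) = 2*(G*(-3 + G)) = 2*G*(-3 + G))
1/(2994 - 1014) + n(-18/42, 7) = 1/(2994 - 1014) + 2*(-18/42)*(-3 - 18/42) = 1/1980 + 2*(-18*1/42)*(-3 - 18*1/42) = 1/1980 + 2*(-3/7)*(-3 - 3/7) = 1/1980 + 2*(-3/7)*(-24/7) = 1/1980 + 144/49 = 285169/97020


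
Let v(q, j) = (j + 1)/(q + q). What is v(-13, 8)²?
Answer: 81/676 ≈ 0.11982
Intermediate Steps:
v(q, j) = (1 + j)/(2*q) (v(q, j) = (1 + j)/((2*q)) = (1 + j)*(1/(2*q)) = (1 + j)/(2*q))
v(-13, 8)² = ((½)*(1 + 8)/(-13))² = ((½)*(-1/13)*9)² = (-9/26)² = 81/676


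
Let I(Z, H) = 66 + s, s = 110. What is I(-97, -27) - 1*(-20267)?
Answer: 20443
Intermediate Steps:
I(Z, H) = 176 (I(Z, H) = 66 + 110 = 176)
I(-97, -27) - 1*(-20267) = 176 - 1*(-20267) = 176 + 20267 = 20443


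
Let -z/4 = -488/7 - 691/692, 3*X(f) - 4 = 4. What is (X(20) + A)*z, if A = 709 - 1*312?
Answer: 410697067/3633 ≈ 1.1305e+5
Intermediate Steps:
X(f) = 8/3 (X(f) = 4/3 + (⅓)*4 = 4/3 + 4/3 = 8/3)
A = 397 (A = 709 - 312 = 397)
z = 342533/1211 (z = -4*(-488/7 - 691/692) = -4*(-342533/4844) = 342533/1211 ≈ 282.85)
(X(20) + A)*z = (8/3 + 397)*(342533/1211) = (1199/3)*(342533/1211) = 410697067/3633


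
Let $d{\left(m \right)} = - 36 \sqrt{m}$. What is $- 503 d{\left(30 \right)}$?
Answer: $18108 \sqrt{30} \approx 99182.0$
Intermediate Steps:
$- 503 d{\left(30 \right)} = - 503 \left(- 36 \sqrt{30}\right) = 18108 \sqrt{30}$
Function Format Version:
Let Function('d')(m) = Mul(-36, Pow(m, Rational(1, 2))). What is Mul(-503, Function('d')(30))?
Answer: Mul(18108, Pow(30, Rational(1, 2))) ≈ 99182.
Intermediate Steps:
Mul(-503, Function('d')(30)) = Mul(-503, Mul(-36, Pow(30, Rational(1, 2)))) = Mul(18108, Pow(30, Rational(1, 2)))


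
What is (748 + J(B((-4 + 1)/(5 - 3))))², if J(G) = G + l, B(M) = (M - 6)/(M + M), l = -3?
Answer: 2235025/4 ≈ 5.5876e+5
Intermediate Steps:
B(M) = (-6 + M)/(2*M) (B(M) = (-6 + M)/((2*M)) = (-6 + M)*(1/(2*M)) = (-6 + M)/(2*M))
J(G) = -3 + G (J(G) = G - 3 = -3 + G)
(748 + J(B((-4 + 1)/(5 - 3))))² = (748 + (-3 + (-6 + (-4 + 1)/(5 - 3))/(2*(((-4 + 1)/(5 - 3))))))² = (748 + (-3 + (-6 - 3/2)/(2*((-3/2)))))² = (748 + (-3 + (-6 - 3*½)/(2*((-3*½)))))² = (748 + (-3 + (-6 - 3/2)/(2*(-3/2))))² = (748 + (-3 + (½)*(-⅔)*(-15/2)))² = (748 + (-3 + 5/2))² = (748 - ½)² = (1495/2)² = 2235025/4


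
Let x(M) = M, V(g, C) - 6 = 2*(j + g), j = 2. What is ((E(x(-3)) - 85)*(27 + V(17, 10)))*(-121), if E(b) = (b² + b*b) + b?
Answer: 601370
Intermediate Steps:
V(g, C) = 10 + 2*g (V(g, C) = 6 + 2*(2 + g) = 6 + (4 + 2*g) = 10 + 2*g)
E(b) = b + 2*b² (E(b) = (b² + b²) + b = 2*b² + b = b + 2*b²)
((E(x(-3)) - 85)*(27 + V(17, 10)))*(-121) = ((-3*(1 + 2*(-3)) - 85)*(27 + (10 + 2*17)))*(-121) = ((-3*(1 - 6) - 85)*(27 + (10 + 34)))*(-121) = ((-3*(-5) - 85)*(27 + 44))*(-121) = ((15 - 85)*71)*(-121) = -70*71*(-121) = -4970*(-121) = 601370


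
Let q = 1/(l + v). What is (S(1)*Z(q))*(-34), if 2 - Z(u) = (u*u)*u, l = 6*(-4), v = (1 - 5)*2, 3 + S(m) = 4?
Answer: -1114129/16384 ≈ -68.001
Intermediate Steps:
S(m) = 1 (S(m) = -3 + 4 = 1)
v = -8 (v = -4*2 = -8)
l = -24
q = -1/32 (q = 1/(-24 - 8) = 1/(-32) = -1/32 ≈ -0.031250)
Z(u) = 2 - u³ (Z(u) = 2 - u*u*u = 2 - u²*u = 2 - u³)
(S(1)*Z(q))*(-34) = (1*(2 - (-1/32)³))*(-34) = (1*(2 - 1*(-1/32768)))*(-34) = (1*(2 + 1/32768))*(-34) = (1*(65537/32768))*(-34) = (65537/32768)*(-34) = -1114129/16384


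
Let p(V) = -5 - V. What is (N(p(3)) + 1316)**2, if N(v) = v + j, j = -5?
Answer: 1697809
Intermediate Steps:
N(v) = -5 + v (N(v) = v - 5 = -5 + v)
(N(p(3)) + 1316)**2 = ((-5 + (-5 - 1*3)) + 1316)**2 = ((-5 + (-5 - 3)) + 1316)**2 = ((-5 - 8) + 1316)**2 = (-13 + 1316)**2 = 1303**2 = 1697809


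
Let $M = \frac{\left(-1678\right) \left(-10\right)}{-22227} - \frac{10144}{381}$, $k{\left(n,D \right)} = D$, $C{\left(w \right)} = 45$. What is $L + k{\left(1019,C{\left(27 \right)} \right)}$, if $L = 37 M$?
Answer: $- \frac{910875689}{940943} \approx -968.05$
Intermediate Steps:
$M = - \frac{25762652}{940943}$ ($M = 16780 \left(- \frac{1}{22227}\right) - \frac{10144}{381} = - \frac{16780}{22227} - \frac{10144}{381} = - \frac{25762652}{940943} \approx -27.38$)
$L = - \frac{953218124}{940943}$ ($L = 37 \left(- \frac{25762652}{940943}\right) = - \frac{953218124}{940943} \approx -1013.0$)
$L + k{\left(1019,C{\left(27 \right)} \right)} = - \frac{953218124}{940943} + 45 = - \frac{910875689}{940943}$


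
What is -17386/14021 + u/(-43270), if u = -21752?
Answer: -223653714/303344335 ≈ -0.73729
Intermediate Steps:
-17386/14021 + u/(-43270) = -17386/14021 - 21752/(-43270) = -17386*1/14021 - 21752*(-1/43270) = -17386/14021 + 10876/21635 = -223653714/303344335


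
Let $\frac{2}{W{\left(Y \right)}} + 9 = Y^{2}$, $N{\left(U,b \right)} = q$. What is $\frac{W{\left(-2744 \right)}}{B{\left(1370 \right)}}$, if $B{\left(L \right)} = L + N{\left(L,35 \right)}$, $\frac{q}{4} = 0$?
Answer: $\frac{1}{5157725995} \approx 1.9388 \cdot 10^{-10}$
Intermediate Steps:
$q = 0$ ($q = 4 \cdot 0 = 0$)
$N{\left(U,b \right)} = 0$
$B{\left(L \right)} = L$ ($B{\left(L \right)} = L + 0 = L$)
$W{\left(Y \right)} = \frac{2}{-9 + Y^{2}}$
$\frac{W{\left(-2744 \right)}}{B{\left(1370 \right)}} = \frac{2 \frac{1}{-9 + \left(-2744\right)^{2}}}{1370} = \frac{2}{-9 + 7529536} \cdot \frac{1}{1370} = \frac{2}{7529527} \cdot \frac{1}{1370} = \frac{1}{5157725995}$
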